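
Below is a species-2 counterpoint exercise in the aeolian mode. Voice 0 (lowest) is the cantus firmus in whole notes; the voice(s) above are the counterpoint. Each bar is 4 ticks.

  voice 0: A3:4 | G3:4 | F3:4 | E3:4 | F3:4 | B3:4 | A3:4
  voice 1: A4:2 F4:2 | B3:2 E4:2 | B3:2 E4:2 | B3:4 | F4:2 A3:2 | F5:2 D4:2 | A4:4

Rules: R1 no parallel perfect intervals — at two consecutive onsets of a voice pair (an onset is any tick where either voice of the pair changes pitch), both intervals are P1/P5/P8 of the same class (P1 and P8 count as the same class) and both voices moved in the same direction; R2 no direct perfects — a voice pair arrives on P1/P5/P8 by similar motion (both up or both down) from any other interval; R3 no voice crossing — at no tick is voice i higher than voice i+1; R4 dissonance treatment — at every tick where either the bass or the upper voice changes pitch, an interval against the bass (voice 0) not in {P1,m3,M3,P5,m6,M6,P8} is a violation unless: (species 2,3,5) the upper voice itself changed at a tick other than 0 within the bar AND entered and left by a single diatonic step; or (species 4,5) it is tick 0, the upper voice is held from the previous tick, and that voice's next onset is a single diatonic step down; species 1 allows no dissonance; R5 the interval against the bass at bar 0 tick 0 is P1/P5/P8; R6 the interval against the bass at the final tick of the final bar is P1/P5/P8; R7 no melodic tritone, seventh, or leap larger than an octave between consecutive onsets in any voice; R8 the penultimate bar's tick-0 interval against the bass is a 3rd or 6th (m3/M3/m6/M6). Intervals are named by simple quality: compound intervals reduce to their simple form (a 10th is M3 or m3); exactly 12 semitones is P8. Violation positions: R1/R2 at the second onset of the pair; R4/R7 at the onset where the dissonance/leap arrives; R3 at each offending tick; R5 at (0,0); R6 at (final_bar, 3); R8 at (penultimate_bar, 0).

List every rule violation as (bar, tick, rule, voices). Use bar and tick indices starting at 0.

bar 0: v0=A3 v1=A4 downbeat P8
bar 1: v0=G3 v1=B3 downbeat M3
bar 2: v0=F3 v1=B3 downbeat TT
bar 3: v0=E3 v1=B3 downbeat P5
bar 4: v0=F3 v1=F4 downbeat P8
bar 5: v0=B3 v1=F5 downbeat TT
bar 6: v0=A3 v1=A4 downbeat P8
  -> R7 @ bar 1 tick 0 v(1,): F4->B3 leap 6st
  -> R4 @ bar 2 tick 0 v(0, 1): F3/B3 TT untreated
  -> R4 @ bar 2 tick 2 v(0, 1): F3/E4 M7 untreated
  -> R2 @ bar 3 tick 0 v(0, 1): F3/E4 M7 -> E3/B3 P5 similar
  -> R2 @ bar 4 tick 0 v(0, 1): E3/B3 P5 -> F3/F4 P8 similar
  -> R7 @ bar 4 tick 0 v(1,): B3->F4 leap 6st
  -> R4 @ bar 5 tick 0 v(0, 1): B3/F5 TT untreated
  -> R7 @ bar 5 tick 0 v(0,): F3->B3 leap 6st
  -> R7 @ bar 5 tick 0 v(1,): A3->F5 leap 20st
  -> R8 @ bar 5 tick 0 v(0, 1): penult TT not 3rd/6th
  -> R7 @ bar 5 tick 2 v(1,): F5->D4 leap 15st

(1, 0, R7, (1,))
(2, 0, R4, (0, 1))
(2, 2, R4, (0, 1))
(3, 0, R2, (0, 1))
(4, 0, R2, (0, 1))
(4, 0, R7, (1,))
(5, 0, R4, (0, 1))
(5, 0, R7, (0,))
(5, 0, R7, (1,))
(5, 0, R8, (0, 1))
(5, 2, R7, (1,))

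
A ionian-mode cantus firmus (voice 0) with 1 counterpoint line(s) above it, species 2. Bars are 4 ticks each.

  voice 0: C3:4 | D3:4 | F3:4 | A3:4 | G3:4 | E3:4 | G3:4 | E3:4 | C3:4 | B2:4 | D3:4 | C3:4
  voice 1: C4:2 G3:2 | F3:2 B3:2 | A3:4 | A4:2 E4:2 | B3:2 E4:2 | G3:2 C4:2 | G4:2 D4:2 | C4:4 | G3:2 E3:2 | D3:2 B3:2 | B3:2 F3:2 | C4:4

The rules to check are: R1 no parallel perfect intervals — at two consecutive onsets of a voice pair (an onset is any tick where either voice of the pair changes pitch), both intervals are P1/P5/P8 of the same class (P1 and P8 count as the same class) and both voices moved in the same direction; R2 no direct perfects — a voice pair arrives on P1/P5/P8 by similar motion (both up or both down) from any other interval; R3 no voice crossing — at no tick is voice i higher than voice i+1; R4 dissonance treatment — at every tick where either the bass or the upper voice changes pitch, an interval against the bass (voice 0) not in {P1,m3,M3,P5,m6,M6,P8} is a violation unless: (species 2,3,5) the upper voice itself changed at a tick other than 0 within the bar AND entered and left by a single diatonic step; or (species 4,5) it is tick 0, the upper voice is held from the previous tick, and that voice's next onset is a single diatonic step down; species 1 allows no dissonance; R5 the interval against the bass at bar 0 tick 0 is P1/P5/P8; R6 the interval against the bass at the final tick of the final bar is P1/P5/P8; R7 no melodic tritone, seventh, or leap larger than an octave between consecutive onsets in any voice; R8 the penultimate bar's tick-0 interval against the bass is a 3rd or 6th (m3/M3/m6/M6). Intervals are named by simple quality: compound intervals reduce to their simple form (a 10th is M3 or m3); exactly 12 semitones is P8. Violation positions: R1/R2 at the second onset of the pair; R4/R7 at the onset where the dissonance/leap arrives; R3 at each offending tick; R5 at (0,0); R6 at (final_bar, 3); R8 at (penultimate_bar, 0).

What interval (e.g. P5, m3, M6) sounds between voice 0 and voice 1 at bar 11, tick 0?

voice 0=C3 voice 1=C4 -> P8

P8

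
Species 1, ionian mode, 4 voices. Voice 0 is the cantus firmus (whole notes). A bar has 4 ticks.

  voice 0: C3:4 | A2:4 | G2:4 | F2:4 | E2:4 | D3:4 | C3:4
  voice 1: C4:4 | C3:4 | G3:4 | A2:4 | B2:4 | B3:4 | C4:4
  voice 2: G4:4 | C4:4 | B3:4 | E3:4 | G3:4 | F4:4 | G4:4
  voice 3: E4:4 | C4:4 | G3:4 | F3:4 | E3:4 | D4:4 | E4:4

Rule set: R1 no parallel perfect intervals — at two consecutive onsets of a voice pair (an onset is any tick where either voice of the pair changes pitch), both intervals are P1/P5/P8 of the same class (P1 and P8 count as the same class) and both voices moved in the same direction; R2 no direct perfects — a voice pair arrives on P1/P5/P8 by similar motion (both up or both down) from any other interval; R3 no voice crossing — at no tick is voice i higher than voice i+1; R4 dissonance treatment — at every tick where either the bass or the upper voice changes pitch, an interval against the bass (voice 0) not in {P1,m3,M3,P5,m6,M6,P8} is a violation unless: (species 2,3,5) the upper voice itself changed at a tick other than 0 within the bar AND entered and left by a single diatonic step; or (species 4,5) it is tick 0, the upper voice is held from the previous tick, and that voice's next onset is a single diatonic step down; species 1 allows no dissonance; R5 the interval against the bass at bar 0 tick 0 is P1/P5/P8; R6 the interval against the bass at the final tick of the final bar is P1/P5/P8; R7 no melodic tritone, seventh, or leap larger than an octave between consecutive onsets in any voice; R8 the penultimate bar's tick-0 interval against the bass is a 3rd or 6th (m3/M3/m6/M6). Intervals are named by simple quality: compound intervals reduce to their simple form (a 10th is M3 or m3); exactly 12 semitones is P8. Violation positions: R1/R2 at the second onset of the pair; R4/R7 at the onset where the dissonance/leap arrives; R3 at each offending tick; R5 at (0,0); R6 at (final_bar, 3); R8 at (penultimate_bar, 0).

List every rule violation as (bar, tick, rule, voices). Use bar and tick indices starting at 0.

bar 0: v0=C3 v1=C4 v2=G4 v3=E4 downbeat M3
bar 1: v0=A2 v1=C3 v2=C4 v3=C4 downbeat m3
bar 2: v0=G2 v1=G3 v2=B3 v3=G3 downbeat P8
bar 3: v0=F2 v1=A2 v2=E3 v3=F3 downbeat P8
bar 4: v0=E2 v1=B2 v2=G3 v3=E3 downbeat P8
bar 5: v0=D3 v1=B3 v2=F4 v3=D4 downbeat P8
bar 6: v0=C3 v1=C4 v2=G4 v3=E4 downbeat M3
  -> R3 @ bar 0 tick 0 v(2, 3): G4 above E4
  -> R5 @ bar 0 tick 0 v(0, 3): opens on M3
  -> R3 @ bar 0 tick 1 v(2, 3): G4 above E4
  -> R3 @ bar 0 tick 2 v(2, 3): G4 above E4
  -> R3 @ bar 0 tick 3 v(2, 3): G4 above E4
  -> R2 @ bar 1 tick 0 v(1, 2): C4/G4 P5 -> C3/C4 P8 similar
  -> R2 @ bar 1 tick 0 v(1, 3): C4/E4 M3 -> C3/C4 P8 similar
  -> R2 @ bar 1 tick 0 v(2, 3): G4/E4 m3 -> C4/C4 P1 similar
  -> R2 @ bar 2 tick 0 v(0, 3): A2/C4 m3 -> G2/G3 P8 similar
  -> R3 @ bar 2 tick 0 v(2, 3): B3 above G3
  -> R3 @ bar 2 tick 1 v(2, 3): B3 above G3
  -> R3 @ bar 2 tick 2 v(2, 3): B3 above G3
  -> R3 @ bar 2 tick 3 v(2, 3): B3 above G3
  -> R1 @ bar 3 tick 0 v(0, 3): G2/G3 P8 -> F2/F3 P8 similar
  -> R2 @ bar 3 tick 0 v(1, 2): G3/B3 M3 -> A2/E3 P5 similar
  -> R4 @ bar 3 tick 0 v(0, 2): F2/E3 M7 untreated
  -> R7 @ bar 3 tick 0 v(1,): G3->A2 leap 10st
  -> R1 @ bar 4 tick 0 v(0, 3): F2/F3 P8 -> E2/E3 P8 similar
  -> R3 @ bar 4 tick 0 v(2, 3): G3 above E3
  -> R3 @ bar 4 tick 1 v(2, 3): G3 above E3
  -> R3 @ bar 4 tick 2 v(2, 3): G3 above E3
  -> R3 @ bar 4 tick 3 v(2, 3): G3 above E3
  -> R1 @ bar 5 tick 0 v(0, 3): E2/E3 P8 -> D3/D4 P8 similar
  -> R3 @ bar 5 tick 0 v(2, 3): F4 above D4
  -> R7 @ bar 5 tick 0 v(0,): E2->D3 leap 10st
  -> R7 @ bar 5 tick 0 v(2,): G3->F4 leap 10st
  -> R7 @ bar 5 tick 0 v(3,): E3->D4 leap 10st
  -> R8 @ bar 5 tick 0 v(0, 3): penult P8 not 3rd/6th
  -> R3 @ bar 5 tick 1 v(2, 3): F4 above D4
  -> R3 @ bar 5 tick 2 v(2, 3): F4 above D4
  -> R3 @ bar 5 tick 3 v(2, 3): F4 above D4
  -> R2 @ bar 6 tick 0 v(1, 2): B3/F4 TT -> C4/G4 P5 similar
  -> R3 @ bar 6 tick 0 v(2, 3): G4 above E4
  -> R3 @ bar 6 tick 1 v(2, 3): G4 above E4
  -> R3 @ bar 6 tick 2 v(2, 3): G4 above E4
  -> R3 @ bar 6 tick 3 v(2, 3): G4 above E4
  -> R6 @ bar 6 tick 3 v(0, 3): closes on M3

(0, 0, R3, (2, 3))
(0, 0, R5, (0, 3))
(0, 1, R3, (2, 3))
(0, 2, R3, (2, 3))
(0, 3, R3, (2, 3))
(1, 0, R2, (1, 2))
(1, 0, R2, (1, 3))
(1, 0, R2, (2, 3))
(2, 0, R2, (0, 3))
(2, 0, R3, (2, 3))
(2, 1, R3, (2, 3))
(2, 2, R3, (2, 3))
(2, 3, R3, (2, 3))
(3, 0, R1, (0, 3))
(3, 0, R2, (1, 2))
(3, 0, R4, (0, 2))
(3, 0, R7, (1,))
(4, 0, R1, (0, 3))
(4, 0, R3, (2, 3))
(4, 1, R3, (2, 3))
(4, 2, R3, (2, 3))
(4, 3, R3, (2, 3))
(5, 0, R1, (0, 3))
(5, 0, R3, (2, 3))
(5, 0, R7, (0,))
(5, 0, R7, (2,))
(5, 0, R7, (3,))
(5, 0, R8, (0, 3))
(5, 1, R3, (2, 3))
(5, 2, R3, (2, 3))
(5, 3, R3, (2, 3))
(6, 0, R2, (1, 2))
(6, 0, R3, (2, 3))
(6, 1, R3, (2, 3))
(6, 2, R3, (2, 3))
(6, 3, R3, (2, 3))
(6, 3, R6, (0, 3))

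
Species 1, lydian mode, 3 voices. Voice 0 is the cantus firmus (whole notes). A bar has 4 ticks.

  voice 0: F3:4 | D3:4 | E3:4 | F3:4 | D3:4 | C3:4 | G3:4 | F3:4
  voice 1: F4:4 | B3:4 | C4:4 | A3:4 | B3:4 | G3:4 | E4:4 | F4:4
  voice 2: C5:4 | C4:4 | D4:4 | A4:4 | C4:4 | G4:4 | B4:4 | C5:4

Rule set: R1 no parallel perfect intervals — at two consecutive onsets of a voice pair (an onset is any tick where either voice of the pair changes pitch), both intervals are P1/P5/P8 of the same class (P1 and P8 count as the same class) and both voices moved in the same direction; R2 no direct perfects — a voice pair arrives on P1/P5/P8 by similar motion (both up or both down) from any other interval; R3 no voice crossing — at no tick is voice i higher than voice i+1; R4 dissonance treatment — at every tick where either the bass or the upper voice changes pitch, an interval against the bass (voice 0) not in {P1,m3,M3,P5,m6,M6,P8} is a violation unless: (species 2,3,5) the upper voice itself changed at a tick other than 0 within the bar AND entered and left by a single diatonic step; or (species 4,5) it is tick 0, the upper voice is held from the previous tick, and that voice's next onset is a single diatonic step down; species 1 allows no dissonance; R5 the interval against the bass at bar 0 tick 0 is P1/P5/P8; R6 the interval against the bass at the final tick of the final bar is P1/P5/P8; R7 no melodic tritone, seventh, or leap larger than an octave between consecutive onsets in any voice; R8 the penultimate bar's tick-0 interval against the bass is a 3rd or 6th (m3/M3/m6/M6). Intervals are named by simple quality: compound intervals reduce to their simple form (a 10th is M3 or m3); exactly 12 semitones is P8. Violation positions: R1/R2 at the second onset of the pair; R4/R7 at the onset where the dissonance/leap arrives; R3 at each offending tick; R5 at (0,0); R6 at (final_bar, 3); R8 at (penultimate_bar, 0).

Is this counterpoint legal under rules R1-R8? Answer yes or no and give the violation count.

bar 0: v0=F3 v1=F4 v2=C5 (P5)
bar 1: v0=D3 v1=B3 v2=C4 (m7)
bar 2: v0=E3 v1=C4 v2=D4 (m7)
bar 3: v0=F3 v1=A3 v2=A4 (M3)
bar 4: v0=D3 v1=B3 v2=C4 (m7)
bar 5: v0=C3 v1=G3 v2=G4 (P5)
bar 6: v0=G3 v1=E4 v2=B4 (M3)
bar 7: v0=F3 v1=F4 v2=C5 (P5)
  R4 @ bar1.0: D3/C4 m7 untreated
  R7 @ bar1.0: F4->B3 leap 6st
  R4 @ bar2.0: E3/D4 m7 untreated
  R4 @ bar4.0: D3/C4 m7 untreated
  R2 @ bar5.0: D3/B3 M6 -> C3/G3 P5 similar
  R2 @ bar6.0: G3/G4 P8 -> E4/B4 P5 similar
  R1 @ bar7.0: E4/B4 P5 -> F4/C5 P5 similar

No (7 violations)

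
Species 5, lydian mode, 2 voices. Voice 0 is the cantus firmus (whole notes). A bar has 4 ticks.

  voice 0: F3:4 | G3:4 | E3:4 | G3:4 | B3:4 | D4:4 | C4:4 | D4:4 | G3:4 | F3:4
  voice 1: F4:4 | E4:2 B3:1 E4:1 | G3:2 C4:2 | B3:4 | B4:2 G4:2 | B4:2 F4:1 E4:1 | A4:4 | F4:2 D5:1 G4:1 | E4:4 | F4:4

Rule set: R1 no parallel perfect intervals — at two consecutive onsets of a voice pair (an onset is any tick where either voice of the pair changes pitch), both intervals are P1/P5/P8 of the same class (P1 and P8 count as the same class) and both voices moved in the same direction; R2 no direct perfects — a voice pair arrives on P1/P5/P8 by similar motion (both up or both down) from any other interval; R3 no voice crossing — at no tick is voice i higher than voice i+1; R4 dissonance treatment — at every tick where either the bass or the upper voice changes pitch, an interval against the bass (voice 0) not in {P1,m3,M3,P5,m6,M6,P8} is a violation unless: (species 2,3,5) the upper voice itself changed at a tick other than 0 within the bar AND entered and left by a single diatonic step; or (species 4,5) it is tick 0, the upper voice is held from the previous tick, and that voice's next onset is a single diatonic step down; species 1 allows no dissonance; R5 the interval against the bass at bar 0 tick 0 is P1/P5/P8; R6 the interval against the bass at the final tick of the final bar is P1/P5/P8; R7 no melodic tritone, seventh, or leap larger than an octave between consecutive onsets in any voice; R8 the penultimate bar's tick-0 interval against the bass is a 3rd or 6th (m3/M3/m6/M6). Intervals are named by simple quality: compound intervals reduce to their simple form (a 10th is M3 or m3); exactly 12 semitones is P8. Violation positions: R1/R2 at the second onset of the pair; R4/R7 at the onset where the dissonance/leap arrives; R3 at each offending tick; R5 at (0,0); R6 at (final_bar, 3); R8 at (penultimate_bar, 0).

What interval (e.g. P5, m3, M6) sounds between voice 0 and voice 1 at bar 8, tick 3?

M6

voice 0=G3 voice 1=E4 -> M6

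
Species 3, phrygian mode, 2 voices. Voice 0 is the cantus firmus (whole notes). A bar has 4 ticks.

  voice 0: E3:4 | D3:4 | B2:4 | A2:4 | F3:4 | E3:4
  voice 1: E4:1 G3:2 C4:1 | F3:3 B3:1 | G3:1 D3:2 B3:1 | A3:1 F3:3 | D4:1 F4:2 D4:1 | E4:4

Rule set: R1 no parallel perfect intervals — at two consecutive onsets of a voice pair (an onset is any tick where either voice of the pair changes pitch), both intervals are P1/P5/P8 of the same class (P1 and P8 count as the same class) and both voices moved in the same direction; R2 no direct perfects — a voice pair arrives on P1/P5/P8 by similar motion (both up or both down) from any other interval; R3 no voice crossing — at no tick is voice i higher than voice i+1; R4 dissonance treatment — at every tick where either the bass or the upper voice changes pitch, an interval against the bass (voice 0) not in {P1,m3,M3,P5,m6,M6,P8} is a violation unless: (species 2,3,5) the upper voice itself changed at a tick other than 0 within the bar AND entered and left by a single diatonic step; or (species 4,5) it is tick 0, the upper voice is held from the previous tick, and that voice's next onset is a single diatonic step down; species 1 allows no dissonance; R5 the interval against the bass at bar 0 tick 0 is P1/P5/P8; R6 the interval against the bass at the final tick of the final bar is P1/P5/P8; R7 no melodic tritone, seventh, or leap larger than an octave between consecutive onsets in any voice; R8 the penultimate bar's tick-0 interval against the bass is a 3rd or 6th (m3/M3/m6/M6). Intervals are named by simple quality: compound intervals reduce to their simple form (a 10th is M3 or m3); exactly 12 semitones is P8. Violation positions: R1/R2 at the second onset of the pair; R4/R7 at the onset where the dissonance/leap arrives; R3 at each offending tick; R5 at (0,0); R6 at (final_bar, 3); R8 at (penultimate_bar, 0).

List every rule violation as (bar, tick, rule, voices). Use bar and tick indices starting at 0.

bar 0: v0=E3 v1=E4 downbeat P8
bar 1: v0=D3 v1=F3 downbeat m3
bar 2: v0=B2 v1=G3 downbeat m6
bar 3: v0=A2 v1=A3 downbeat P8
bar 4: v0=F3 v1=D4 downbeat M6
bar 5: v0=E3 v1=E4 downbeat P8
  -> R7 @ bar 1 tick 3 v(1,): F3->B3 leap 6st
  -> R1 @ bar 3 tick 0 v(0, 1): B2/B3 P8 -> A2/A3 P8 similar

(1, 3, R7, (1,))
(3, 0, R1, (0, 1))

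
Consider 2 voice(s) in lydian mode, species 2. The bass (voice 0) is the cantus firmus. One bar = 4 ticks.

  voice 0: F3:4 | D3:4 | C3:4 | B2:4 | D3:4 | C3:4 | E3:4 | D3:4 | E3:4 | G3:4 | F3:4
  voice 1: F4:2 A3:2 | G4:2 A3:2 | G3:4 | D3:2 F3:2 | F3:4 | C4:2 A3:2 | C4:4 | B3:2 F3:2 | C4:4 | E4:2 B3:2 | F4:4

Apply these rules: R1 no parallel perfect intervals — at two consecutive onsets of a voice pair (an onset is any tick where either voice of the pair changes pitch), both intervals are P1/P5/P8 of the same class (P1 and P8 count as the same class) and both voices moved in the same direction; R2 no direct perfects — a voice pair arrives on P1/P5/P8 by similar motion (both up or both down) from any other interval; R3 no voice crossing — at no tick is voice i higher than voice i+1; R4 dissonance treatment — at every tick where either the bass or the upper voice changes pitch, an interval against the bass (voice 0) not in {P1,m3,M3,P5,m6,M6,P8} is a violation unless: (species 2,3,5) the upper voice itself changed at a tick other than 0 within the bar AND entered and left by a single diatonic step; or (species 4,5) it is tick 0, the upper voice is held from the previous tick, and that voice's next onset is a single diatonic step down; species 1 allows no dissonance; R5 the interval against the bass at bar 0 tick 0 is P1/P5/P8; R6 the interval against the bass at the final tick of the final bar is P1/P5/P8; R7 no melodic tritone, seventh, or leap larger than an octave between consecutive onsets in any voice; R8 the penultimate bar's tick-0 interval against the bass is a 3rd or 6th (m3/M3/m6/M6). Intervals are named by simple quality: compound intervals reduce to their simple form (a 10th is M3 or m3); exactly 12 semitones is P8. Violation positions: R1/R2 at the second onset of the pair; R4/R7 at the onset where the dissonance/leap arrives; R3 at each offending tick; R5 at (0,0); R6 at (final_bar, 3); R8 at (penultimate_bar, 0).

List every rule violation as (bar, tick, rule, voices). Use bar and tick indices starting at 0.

bar 0: v0=F3 v1=F4 downbeat P8
bar 1: v0=D3 v1=G4 downbeat P4
bar 2: v0=C3 v1=G3 downbeat P5
bar 3: v0=B2 v1=D3 downbeat m3
bar 4: v0=D3 v1=F3 downbeat m3
bar 5: v0=C3 v1=C4 downbeat P8
bar 6: v0=E3 v1=C4 downbeat m6
bar 7: v0=D3 v1=B3 downbeat M6
bar 8: v0=E3 v1=C4 downbeat m6
bar 9: v0=G3 v1=E4 downbeat M6
bar 10: v0=F3 v1=F4 downbeat P8
  -> R4 @ bar 1 tick 0 v(0, 1): D3/G4 P4 untreated
  -> R7 @ bar 1 tick 0 v(1,): A3->G4 leap 10st
  -> R7 @ bar 1 tick 2 v(1,): G4->A3 leap 10st
  -> R1 @ bar 2 tick 0 v(0, 1): D3/A3 P5 -> C3/G3 P5 similar
  -> R4 @ bar 3 tick 2 v(0, 1): B2/F3 TT untreated
  -> R7 @ bar 7 tick 2 v(1,): B3->F3 leap 6st
  -> R7 @ bar 10 tick 0 v(1,): B3->F4 leap 6st

(1, 0, R4, (0, 1))
(1, 0, R7, (1,))
(1, 2, R7, (1,))
(2, 0, R1, (0, 1))
(3, 2, R4, (0, 1))
(7, 2, R7, (1,))
(10, 0, R7, (1,))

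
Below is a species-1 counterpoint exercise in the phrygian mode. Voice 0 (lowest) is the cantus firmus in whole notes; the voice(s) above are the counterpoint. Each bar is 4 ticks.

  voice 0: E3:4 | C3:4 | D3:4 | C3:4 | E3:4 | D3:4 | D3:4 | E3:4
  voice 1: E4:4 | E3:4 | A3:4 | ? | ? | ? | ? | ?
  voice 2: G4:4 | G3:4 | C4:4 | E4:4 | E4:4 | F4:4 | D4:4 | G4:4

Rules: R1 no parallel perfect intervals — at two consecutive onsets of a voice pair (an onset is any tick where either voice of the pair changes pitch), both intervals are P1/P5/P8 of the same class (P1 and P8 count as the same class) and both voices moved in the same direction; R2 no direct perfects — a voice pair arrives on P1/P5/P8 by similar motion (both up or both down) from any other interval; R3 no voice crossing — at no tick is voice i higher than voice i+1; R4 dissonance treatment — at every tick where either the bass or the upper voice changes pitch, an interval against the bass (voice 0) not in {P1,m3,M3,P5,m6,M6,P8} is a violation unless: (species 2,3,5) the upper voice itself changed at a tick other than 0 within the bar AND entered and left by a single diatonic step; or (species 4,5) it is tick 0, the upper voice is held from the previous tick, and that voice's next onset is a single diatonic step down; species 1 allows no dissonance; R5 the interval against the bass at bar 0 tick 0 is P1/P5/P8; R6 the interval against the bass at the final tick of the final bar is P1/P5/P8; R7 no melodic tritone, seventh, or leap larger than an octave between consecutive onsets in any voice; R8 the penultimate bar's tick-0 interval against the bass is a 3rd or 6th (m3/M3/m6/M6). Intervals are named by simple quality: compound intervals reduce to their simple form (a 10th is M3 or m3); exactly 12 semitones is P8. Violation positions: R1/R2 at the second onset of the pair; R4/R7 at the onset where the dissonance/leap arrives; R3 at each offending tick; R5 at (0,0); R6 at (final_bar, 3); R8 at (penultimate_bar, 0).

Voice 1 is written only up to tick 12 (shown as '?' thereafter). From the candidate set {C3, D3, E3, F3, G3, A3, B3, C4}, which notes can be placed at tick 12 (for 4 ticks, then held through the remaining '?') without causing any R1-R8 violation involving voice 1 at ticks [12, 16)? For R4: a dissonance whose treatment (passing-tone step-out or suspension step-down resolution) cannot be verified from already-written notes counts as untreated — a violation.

C3: violates R2
D3: violates R4
E3: legal
F3: violates R4
G3: violates R1
A3: legal
B3: violates R4
C4: legal

{A3, C4, E3}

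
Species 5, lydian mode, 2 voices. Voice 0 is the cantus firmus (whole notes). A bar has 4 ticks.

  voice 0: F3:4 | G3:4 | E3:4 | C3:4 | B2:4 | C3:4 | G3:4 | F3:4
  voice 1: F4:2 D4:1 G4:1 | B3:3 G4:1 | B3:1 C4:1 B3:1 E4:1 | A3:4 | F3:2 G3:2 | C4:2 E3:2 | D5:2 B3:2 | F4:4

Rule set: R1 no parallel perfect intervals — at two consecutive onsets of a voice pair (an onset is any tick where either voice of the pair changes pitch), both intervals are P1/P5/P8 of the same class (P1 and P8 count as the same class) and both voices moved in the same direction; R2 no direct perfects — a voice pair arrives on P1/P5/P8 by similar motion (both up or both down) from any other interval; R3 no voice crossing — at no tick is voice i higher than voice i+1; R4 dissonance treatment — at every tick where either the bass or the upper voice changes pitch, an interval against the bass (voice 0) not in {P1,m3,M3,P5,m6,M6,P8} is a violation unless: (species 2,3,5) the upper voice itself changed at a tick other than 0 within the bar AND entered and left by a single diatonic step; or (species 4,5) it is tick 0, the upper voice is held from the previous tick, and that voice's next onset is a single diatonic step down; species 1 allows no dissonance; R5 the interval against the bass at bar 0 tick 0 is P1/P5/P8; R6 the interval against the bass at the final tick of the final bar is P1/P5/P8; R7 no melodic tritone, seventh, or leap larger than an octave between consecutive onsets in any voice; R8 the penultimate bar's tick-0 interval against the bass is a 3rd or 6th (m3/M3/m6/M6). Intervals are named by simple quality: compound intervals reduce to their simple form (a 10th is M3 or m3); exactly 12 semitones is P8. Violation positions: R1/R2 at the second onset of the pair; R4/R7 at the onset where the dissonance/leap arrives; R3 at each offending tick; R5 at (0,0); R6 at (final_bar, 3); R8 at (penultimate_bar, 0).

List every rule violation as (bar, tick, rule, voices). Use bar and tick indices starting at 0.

(0, 3, R4, (0, 1))
(2, 0, R2, (0, 1))
(4, 0, R4, (0, 1))
(5, 0, R2, (0, 1))
(6, 0, R2, (0, 1))
(6, 0, R7, (1,))
(6, 0, R8, (0, 1))
(6, 2, R7, (1,))
(7, 0, R7, (1,))

bar 0: v0=F3 v1=F4 downbeat P8
bar 1: v0=G3 v1=B3 downbeat M3
bar 2: v0=E3 v1=B3 downbeat P5
bar 3: v0=C3 v1=A3 downbeat M6
bar 4: v0=B2 v1=F3 downbeat TT
bar 5: v0=C3 v1=C4 downbeat P8
bar 6: v0=G3 v1=D5 downbeat P5
bar 7: v0=F3 v1=F4 downbeat P8
  -> R4 @ bar 0 tick 3 v(0, 1): F3/G4 M2 untreated
  -> R2 @ bar 2 tick 0 v(0, 1): G3/G4 P8 -> E3/B3 P5 similar
  -> R4 @ bar 4 tick 0 v(0, 1): B2/F3 TT untreated
  -> R2 @ bar 5 tick 0 v(0, 1): B2/G3 m6 -> C3/C4 P8 similar
  -> R2 @ bar 6 tick 0 v(0, 1): C3/E3 M3 -> G3/D5 P5 similar
  -> R7 @ bar 6 tick 0 v(1,): E3->D5 leap 22st
  -> R8 @ bar 6 tick 0 v(0, 1): penult P5 not 3rd/6th
  -> R7 @ bar 6 tick 2 v(1,): D5->B3 leap 15st
  -> R7 @ bar 7 tick 0 v(1,): B3->F4 leap 6st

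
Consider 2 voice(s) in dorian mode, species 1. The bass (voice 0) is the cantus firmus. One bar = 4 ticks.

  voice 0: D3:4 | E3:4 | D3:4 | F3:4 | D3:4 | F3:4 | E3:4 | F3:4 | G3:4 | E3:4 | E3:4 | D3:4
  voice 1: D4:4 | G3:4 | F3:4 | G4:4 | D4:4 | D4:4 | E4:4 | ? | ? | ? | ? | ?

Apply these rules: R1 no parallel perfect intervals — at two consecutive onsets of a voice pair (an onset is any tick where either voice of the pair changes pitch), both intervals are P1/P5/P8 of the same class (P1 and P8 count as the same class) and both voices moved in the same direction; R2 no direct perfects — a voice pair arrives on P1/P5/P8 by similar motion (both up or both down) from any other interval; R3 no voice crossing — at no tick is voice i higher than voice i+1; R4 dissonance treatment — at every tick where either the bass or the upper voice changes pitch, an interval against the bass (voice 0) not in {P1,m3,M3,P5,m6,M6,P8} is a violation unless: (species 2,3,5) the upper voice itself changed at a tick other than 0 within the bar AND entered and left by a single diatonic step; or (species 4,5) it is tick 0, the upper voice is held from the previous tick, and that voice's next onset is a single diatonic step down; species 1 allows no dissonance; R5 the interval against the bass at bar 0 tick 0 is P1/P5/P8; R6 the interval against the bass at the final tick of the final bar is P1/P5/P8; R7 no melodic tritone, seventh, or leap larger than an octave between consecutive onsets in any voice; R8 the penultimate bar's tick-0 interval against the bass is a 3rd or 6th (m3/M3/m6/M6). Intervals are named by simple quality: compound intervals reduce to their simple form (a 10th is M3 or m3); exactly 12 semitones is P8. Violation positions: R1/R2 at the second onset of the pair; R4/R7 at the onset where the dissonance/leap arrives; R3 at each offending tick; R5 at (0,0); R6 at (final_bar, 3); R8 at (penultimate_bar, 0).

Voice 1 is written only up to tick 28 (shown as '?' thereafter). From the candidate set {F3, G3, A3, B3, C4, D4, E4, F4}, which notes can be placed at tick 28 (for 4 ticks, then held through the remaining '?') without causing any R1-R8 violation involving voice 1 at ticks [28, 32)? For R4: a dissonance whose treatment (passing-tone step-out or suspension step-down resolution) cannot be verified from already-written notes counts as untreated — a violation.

{A3, C4, D4}

F3: violates R7
G3: violates R4
A3: legal
B3: violates R4
C4: legal
D4: legal
E4: violates R4
F4: violates R1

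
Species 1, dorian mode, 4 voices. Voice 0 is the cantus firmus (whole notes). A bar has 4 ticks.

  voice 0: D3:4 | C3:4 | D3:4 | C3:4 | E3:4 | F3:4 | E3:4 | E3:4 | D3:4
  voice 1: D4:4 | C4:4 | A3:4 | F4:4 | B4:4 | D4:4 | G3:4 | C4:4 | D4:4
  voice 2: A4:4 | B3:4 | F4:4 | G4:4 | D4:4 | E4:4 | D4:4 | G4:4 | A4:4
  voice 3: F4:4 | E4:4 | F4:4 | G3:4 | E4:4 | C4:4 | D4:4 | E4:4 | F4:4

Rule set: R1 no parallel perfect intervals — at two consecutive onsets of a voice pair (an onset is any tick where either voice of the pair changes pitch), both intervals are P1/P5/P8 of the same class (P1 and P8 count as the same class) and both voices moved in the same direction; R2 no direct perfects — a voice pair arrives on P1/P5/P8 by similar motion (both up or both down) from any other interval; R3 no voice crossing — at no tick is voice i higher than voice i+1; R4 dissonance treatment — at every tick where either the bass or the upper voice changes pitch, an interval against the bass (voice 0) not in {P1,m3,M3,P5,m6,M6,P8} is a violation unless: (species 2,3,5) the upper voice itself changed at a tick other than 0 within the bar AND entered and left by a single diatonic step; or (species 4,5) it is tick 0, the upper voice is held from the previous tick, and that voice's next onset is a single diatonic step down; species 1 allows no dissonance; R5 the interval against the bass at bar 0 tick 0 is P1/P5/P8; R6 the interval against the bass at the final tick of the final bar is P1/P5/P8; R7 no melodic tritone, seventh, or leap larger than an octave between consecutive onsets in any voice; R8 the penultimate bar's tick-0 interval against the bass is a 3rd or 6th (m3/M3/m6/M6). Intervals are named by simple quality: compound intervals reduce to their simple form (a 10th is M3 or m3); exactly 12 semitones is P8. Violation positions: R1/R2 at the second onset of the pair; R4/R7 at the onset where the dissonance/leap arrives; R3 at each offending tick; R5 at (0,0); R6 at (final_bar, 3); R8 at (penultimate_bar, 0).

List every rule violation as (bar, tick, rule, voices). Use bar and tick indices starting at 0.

bar 0: v0=D3 v1=D4 v2=A4 v3=F4 downbeat m3
bar 1: v0=C3 v1=C4 v2=B3 v3=E4 downbeat M3
bar 2: v0=D3 v1=A3 v2=F4 v3=F4 downbeat m3
bar 3: v0=C3 v1=F4 v2=G4 v3=G3 downbeat P5
bar 4: v0=E3 v1=B4 v2=D4 v3=E4 downbeat P8
bar 5: v0=F3 v1=D4 v2=E4 v3=C4 downbeat P5
bar 6: v0=E3 v1=G3 v2=D4 v3=D4 downbeat m7
bar 7: v0=E3 v1=C4 v2=G4 v3=E4 downbeat P8
bar 8: v0=D3 v1=D4 v2=A4 v3=F4 downbeat m3
  -> R3 @ bar 0 tick 0 v(2, 3): A4 above F4
  -> R5 @ bar 0 tick 0 v(0, 3): opens on m3
  -> R3 @ bar 0 tick 1 v(2, 3): A4 above F4
  -> R3 @ bar 0 tick 2 v(2, 3): A4 above F4
  -> R3 @ bar 0 tick 3 v(2, 3): A4 above F4
  -> R1 @ bar 1 tick 0 v(0, 1): D3/D4 P8 -> C3/C4 P8 similar
  -> R3 @ bar 1 tick 0 v(1, 2): C4 above B3
  -> R4 @ bar 1 tick 0 v(0, 2): C3/B3 M7 untreated
  -> R7 @ bar 1 tick 0 v(2,): A4->B3 leap 10st
  -> R3 @ bar 1 tick 1 v(1, 2): C4 above B3
  -> R3 @ bar 1 tick 2 v(1, 2): C4 above B3
  -> R3 @ bar 1 tick 3 v(1, 2): C4 above B3
  -> R2 @ bar 2 tick 0 v(2, 3): B3/E4 P4 -> F4/F4 P1 similar
  -> R7 @ bar 2 tick 0 v(2,): B3->F4 leap 6st
  -> R2 @ bar 3 tick 0 v(0, 3): D3/F4 m3 -> C3/G3 P5 similar
  -> R3 @ bar 3 tick 0 v(2, 3): G4 above G3
  -> R4 @ bar 3 tick 0 v(0, 1): C3/F4 P4 untreated
  -> R7 @ bar 3 tick 0 v(3,): F4->G3 leap 10st
  -> R3 @ bar 3 tick 1 v(2, 3): G4 above G3
  -> R3 @ bar 3 tick 2 v(2, 3): G4 above G3
  -> R3 @ bar 3 tick 3 v(2, 3): G4 above G3
  -> R2 @ bar 4 tick 0 v(0, 1): C3/F4 P4 -> E3/B4 P5 similar
  -> R2 @ bar 4 tick 0 v(0, 3): C3/G3 P5 -> E3/E4 P8 similar
  -> R2 @ bar 4 tick 0 v(1, 3): F4/G3 m7 -> B4/E4 P5 similar
  -> R3 @ bar 4 tick 0 v(1, 2): B4 above D4
  -> R4 @ bar 4 tick 0 v(0, 2): E3/D4 m7 untreated
  -> R7 @ bar 4 tick 0 v(1,): F4->B4 leap 6st
  -> R3 @ bar 4 tick 1 v(1, 2): B4 above D4
  -> R3 @ bar 4 tick 2 v(1, 2): B4 above D4
  -> R3 @ bar 4 tick 3 v(1, 2): B4 above D4
  -> R3 @ bar 5 tick 0 v(2, 3): E4 above C4
  -> R4 @ bar 5 tick 0 v(0, 2): F3/E4 M7 untreated
  -> R3 @ bar 5 tick 1 v(2, 3): E4 above C4
  -> R3 @ bar 5 tick 2 v(2, 3): E4 above C4
  -> R3 @ bar 5 tick 3 v(2, 3): E4 above C4
  -> R2 @ bar 6 tick 0 v(1, 2): D4/E4 M2 -> G3/D4 P5 similar
  -> R4 @ bar 6 tick 0 v(0, 2): E3/D4 m7 untreated
  -> R4 @ bar 6 tick 0 v(0, 3): E3/D4 m7 untreated
  -> R1 @ bar 7 tick 0 v(1, 2): G3/D4 P5 -> C4/G4 P5 similar
  -> R3 @ bar 7 tick 0 v(2, 3): G4 above E4
  -> R8 @ bar 7 tick 0 v(0, 3): penult P8 not 3rd/6th
  -> R3 @ bar 7 tick 1 v(2, 3): G4 above E4
  -> R3 @ bar 7 tick 2 v(2, 3): G4 above E4
  -> R3 @ bar 7 tick 3 v(2, 3): G4 above E4
  -> R1 @ bar 8 tick 0 v(1, 2): C4/G4 P5 -> D4/A4 P5 similar
  -> R3 @ bar 8 tick 0 v(2, 3): A4 above F4
  -> R3 @ bar 8 tick 1 v(2, 3): A4 above F4
  -> R3 @ bar 8 tick 2 v(2, 3): A4 above F4
  -> R3 @ bar 8 tick 3 v(2, 3): A4 above F4
  -> R6 @ bar 8 tick 3 v(0, 3): closes on m3

(0, 0, R3, (2, 3))
(0, 0, R5, (0, 3))
(0, 1, R3, (2, 3))
(0, 2, R3, (2, 3))
(0, 3, R3, (2, 3))
(1, 0, R1, (0, 1))
(1, 0, R3, (1, 2))
(1, 0, R4, (0, 2))
(1, 0, R7, (2,))
(1, 1, R3, (1, 2))
(1, 2, R3, (1, 2))
(1, 3, R3, (1, 2))
(2, 0, R2, (2, 3))
(2, 0, R7, (2,))
(3, 0, R2, (0, 3))
(3, 0, R3, (2, 3))
(3, 0, R4, (0, 1))
(3, 0, R7, (3,))
(3, 1, R3, (2, 3))
(3, 2, R3, (2, 3))
(3, 3, R3, (2, 3))
(4, 0, R2, (0, 1))
(4, 0, R2, (0, 3))
(4, 0, R2, (1, 3))
(4, 0, R3, (1, 2))
(4, 0, R4, (0, 2))
(4, 0, R7, (1,))
(4, 1, R3, (1, 2))
(4, 2, R3, (1, 2))
(4, 3, R3, (1, 2))
(5, 0, R3, (2, 3))
(5, 0, R4, (0, 2))
(5, 1, R3, (2, 3))
(5, 2, R3, (2, 3))
(5, 3, R3, (2, 3))
(6, 0, R2, (1, 2))
(6, 0, R4, (0, 2))
(6, 0, R4, (0, 3))
(7, 0, R1, (1, 2))
(7, 0, R3, (2, 3))
(7, 0, R8, (0, 3))
(7, 1, R3, (2, 3))
(7, 2, R3, (2, 3))
(7, 3, R3, (2, 3))
(8, 0, R1, (1, 2))
(8, 0, R3, (2, 3))
(8, 1, R3, (2, 3))
(8, 2, R3, (2, 3))
(8, 3, R3, (2, 3))
(8, 3, R6, (0, 3))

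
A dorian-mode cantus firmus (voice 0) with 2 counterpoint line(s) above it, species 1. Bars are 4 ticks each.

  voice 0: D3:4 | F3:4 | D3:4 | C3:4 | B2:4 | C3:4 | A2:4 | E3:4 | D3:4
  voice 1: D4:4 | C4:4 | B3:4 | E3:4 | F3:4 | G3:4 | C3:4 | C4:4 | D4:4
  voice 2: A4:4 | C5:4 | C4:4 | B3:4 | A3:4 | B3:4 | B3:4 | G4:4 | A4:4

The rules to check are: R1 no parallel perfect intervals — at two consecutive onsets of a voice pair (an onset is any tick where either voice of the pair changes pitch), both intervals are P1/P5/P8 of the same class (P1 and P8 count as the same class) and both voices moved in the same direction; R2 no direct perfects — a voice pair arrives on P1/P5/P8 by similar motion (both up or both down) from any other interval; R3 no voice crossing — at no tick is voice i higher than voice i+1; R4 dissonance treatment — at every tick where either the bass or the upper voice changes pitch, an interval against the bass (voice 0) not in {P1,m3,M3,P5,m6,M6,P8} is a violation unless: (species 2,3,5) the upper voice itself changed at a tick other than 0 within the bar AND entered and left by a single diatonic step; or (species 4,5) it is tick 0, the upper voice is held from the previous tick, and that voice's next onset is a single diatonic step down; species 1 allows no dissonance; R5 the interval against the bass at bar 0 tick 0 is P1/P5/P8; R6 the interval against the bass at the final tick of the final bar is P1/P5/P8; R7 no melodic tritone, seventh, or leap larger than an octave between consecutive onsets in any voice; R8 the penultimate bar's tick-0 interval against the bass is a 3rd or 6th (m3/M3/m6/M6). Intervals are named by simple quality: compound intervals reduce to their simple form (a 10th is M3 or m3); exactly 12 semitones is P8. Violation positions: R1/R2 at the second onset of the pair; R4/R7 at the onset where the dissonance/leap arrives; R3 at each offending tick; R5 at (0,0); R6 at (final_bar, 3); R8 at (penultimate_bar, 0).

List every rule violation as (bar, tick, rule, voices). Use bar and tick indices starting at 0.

(1, 0, R1, (0, 2))
(2, 0, R4, (0, 2))
(3, 0, R2, (1, 2))
(3, 0, R4, (0, 2))
(4, 0, R4, (0, 1))
(4, 0, R4, (0, 2))
(5, 0, R2, (0, 1))
(5, 0, R4, (0, 2))
(6, 0, R4, (0, 2))
(7, 0, R2, (1, 2))
(8, 0, R1, (1, 2))

bar 0: v0=D3 v1=D4 v2=A4 downbeat P5
bar 1: v0=F3 v1=C4 v2=C5 downbeat P5
bar 2: v0=D3 v1=B3 v2=C4 downbeat m7
bar 3: v0=C3 v1=E3 v2=B3 downbeat M7
bar 4: v0=B2 v1=F3 v2=A3 downbeat m7
bar 5: v0=C3 v1=G3 v2=B3 downbeat M7
bar 6: v0=A2 v1=C3 v2=B3 downbeat M2
bar 7: v0=E3 v1=C4 v2=G4 downbeat m3
bar 8: v0=D3 v1=D4 v2=A4 downbeat P5
  -> R1 @ bar 1 tick 0 v(0, 2): D3/A4 P5 -> F3/C5 P5 similar
  -> R4 @ bar 2 tick 0 v(0, 2): D3/C4 m7 untreated
  -> R2 @ bar 3 tick 0 v(1, 2): B3/C4 m2 -> E3/B3 P5 similar
  -> R4 @ bar 3 tick 0 v(0, 2): C3/B3 M7 untreated
  -> R4 @ bar 4 tick 0 v(0, 1): B2/F3 TT untreated
  -> R4 @ bar 4 tick 0 v(0, 2): B2/A3 m7 untreated
  -> R2 @ bar 5 tick 0 v(0, 1): B2/F3 TT -> C3/G3 P5 similar
  -> R4 @ bar 5 tick 0 v(0, 2): C3/B3 M7 untreated
  -> R4 @ bar 6 tick 0 v(0, 2): A2/B3 M2 untreated
  -> R2 @ bar 7 tick 0 v(1, 2): C3/B3 M7 -> C4/G4 P5 similar
  -> R1 @ bar 8 tick 0 v(1, 2): C4/G4 P5 -> D4/A4 P5 similar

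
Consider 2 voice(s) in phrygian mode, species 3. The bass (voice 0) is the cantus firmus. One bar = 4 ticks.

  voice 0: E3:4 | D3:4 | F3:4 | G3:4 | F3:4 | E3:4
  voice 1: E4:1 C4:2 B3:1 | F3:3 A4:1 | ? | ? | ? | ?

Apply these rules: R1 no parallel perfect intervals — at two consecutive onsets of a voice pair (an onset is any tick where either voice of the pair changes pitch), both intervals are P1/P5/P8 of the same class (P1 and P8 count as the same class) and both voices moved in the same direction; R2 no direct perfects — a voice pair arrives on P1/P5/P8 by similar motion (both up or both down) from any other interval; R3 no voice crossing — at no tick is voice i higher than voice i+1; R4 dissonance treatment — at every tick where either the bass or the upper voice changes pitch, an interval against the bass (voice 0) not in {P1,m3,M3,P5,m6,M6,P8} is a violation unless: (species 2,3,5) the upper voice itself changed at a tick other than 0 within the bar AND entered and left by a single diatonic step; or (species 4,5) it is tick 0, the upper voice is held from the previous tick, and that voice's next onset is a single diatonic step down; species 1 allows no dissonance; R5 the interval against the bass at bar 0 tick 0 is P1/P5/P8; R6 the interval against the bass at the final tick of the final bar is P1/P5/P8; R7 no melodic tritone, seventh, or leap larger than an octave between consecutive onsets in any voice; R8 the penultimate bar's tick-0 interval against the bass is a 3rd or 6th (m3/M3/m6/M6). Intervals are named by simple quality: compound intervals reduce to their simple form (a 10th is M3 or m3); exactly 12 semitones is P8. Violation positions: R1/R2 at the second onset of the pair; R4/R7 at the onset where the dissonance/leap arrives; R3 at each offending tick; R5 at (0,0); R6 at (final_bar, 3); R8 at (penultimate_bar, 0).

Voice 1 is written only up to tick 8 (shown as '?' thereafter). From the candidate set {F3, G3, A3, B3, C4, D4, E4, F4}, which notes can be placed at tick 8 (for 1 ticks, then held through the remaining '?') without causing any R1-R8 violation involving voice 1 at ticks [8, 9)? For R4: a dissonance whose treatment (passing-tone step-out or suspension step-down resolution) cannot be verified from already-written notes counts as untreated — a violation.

F3: violates R7
G3: violates R4,R7
A3: legal
B3: violates R4,R7
C4: legal
D4: legal
E4: violates R4
F4: legal

{A3, C4, D4, F4}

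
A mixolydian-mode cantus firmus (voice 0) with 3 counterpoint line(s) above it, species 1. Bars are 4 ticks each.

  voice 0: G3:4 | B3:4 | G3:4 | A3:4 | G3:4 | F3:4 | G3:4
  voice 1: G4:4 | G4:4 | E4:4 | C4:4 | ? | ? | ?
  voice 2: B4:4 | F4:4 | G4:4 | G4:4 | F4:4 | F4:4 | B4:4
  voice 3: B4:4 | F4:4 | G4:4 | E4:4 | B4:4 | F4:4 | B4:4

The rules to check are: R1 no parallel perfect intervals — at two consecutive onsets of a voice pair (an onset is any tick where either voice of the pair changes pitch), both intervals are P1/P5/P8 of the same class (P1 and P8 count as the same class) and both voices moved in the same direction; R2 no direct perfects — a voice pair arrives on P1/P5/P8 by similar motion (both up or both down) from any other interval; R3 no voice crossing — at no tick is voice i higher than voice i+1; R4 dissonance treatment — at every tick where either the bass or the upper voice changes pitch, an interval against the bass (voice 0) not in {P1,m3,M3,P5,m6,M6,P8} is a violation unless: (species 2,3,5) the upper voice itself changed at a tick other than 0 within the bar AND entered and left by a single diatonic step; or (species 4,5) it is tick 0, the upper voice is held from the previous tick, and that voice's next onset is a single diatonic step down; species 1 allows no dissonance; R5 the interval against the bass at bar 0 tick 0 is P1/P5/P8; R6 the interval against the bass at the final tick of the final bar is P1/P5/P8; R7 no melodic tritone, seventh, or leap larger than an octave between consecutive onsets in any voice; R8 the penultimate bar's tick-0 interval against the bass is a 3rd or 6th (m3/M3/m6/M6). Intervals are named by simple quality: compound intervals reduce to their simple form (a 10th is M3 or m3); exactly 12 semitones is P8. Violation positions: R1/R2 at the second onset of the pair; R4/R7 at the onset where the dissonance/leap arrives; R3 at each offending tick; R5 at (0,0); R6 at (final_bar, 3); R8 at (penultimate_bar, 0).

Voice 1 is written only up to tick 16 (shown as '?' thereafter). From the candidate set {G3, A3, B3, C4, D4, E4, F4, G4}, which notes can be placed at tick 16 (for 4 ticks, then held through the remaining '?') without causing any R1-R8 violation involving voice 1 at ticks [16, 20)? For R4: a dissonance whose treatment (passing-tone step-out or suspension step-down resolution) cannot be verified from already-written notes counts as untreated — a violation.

{B3, D4}

G3: violates R2
A3: violates R4
B3: legal
C4: violates R4
D4: legal
E4: violates R2
F4: violates R4
G4: violates R3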